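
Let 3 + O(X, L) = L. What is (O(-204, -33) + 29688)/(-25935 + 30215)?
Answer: 7413/1070 ≈ 6.9280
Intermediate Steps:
O(X, L) = -3 + L
(O(-204, -33) + 29688)/(-25935 + 30215) = ((-3 - 33) + 29688)/(-25935 + 30215) = (-36 + 29688)/4280 = 29652*(1/4280) = 7413/1070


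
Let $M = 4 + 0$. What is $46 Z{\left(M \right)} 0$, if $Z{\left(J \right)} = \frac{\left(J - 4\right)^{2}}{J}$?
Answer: $0$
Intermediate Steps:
$M = 4$
$Z{\left(J \right)} = \frac{\left(-4 + J\right)^{2}}{J}$
$46 Z{\left(M \right)} 0 = 46 \frac{\left(-4 + 4\right)^{2}}{4} \cdot 0 = 46 \frac{0^{2}}{4} \cdot 0 = 46 \cdot \frac{1}{4} \cdot 0 \cdot 0 = 46 \cdot 0 \cdot 0 = 0 \cdot 0 = 0$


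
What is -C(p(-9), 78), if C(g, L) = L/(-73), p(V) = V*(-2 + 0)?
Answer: 78/73 ≈ 1.0685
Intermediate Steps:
p(V) = -2*V (p(V) = V*(-2) = -2*V)
C(g, L) = -L/73 (C(g, L) = L*(-1/73) = -L/73)
-C(p(-9), 78) = -(-1)*78/73 = -1*(-78/73) = 78/73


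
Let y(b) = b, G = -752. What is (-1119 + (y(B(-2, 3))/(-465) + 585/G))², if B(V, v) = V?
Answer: 153321145201878481/122276102400 ≈ 1.2539e+6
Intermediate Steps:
(-1119 + (y(B(-2, 3))/(-465) + 585/G))² = (-1119 + (-2/(-465) + 585/(-752)))² = (-1119 + (-2*(-1/465) + 585*(-1/752)))² = (-1119 + (2/465 - 585/752))² = (-1119 - 270521/349680)² = (-391562441/349680)² = 153321145201878481/122276102400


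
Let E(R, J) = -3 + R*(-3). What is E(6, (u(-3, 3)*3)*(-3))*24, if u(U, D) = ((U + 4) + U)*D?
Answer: -504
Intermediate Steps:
u(U, D) = D*(4 + 2*U) (u(U, D) = ((4 + U) + U)*D = (4 + 2*U)*D = D*(4 + 2*U))
E(R, J) = -3 - 3*R
E(6, (u(-3, 3)*3)*(-3))*24 = (-3 - 3*6)*24 = (-3 - 18)*24 = -21*24 = -504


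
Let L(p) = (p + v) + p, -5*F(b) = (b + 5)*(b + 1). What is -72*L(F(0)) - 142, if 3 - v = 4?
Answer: 74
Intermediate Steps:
v = -1 (v = 3 - 1*4 = 3 - 4 = -1)
F(b) = -(1 + b)*(5 + b)/5 (F(b) = -(b + 5)*(b + 1)/5 = -(5 + b)*(1 + b)/5 = -(1 + b)*(5 + b)/5)
L(p) = -1 + 2*p (L(p) = (p - 1) + p = (-1 + p) + p = -1 + 2*p)
-72*L(F(0)) - 142 = -72*(-1 + 2*(-1 - 6/5*0 - ⅕*0²)) - 142 = -72*(-1 + 2*(-1 + 0 - ⅕*0)) - 142 = -72*(-1 + 2*(-1 + 0 + 0)) - 142 = -72*(-1 + 2*(-1)) - 142 = -72*(-1 - 2) - 142 = -72*(-3) - 142 = 216 - 142 = 74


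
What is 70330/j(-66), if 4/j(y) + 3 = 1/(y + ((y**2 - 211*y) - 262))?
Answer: -1894022065/35908 ≈ -52747.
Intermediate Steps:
j(y) = 4/(-3 + 1/(-262 + y**2 - 210*y)) (j(y) = 4/(-3 + 1/(y + ((y**2 - 211*y) - 262))) = 4/(-3 + 1/(y + (-262 + y**2 - 211*y))) = 4/(-3 + 1/(-262 + y**2 - 210*y)))
70330/j(-66) = 70330/((4*(-262 + (-66)**2 - 210*(-66))/(787 - 3*(-66)**2 + 630*(-66)))) = 70330/((4*(-262 + 4356 + 13860)/(787 - 3*4356 - 41580))) = 70330/((4*17954/(787 - 13068 - 41580))) = 70330/((4*17954/(-53861))) = 70330/((4*(-1/53861)*17954)) = 70330/(-71816/53861) = 70330*(-53861/71816) = -1894022065/35908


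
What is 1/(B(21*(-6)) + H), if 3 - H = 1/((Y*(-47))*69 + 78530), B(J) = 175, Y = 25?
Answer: 2545/453011 ≈ 0.0056180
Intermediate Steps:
H = 7636/2545 (H = 3 - 1/((25*(-47))*69 + 78530) = 3 - 1/(-1175*69 + 78530) = 3 - 1/(-81075 + 78530) = 3 - 1/(-2545) = 3 - 1*(-1/2545) = 3 + 1/2545 = 7636/2545 ≈ 3.0004)
1/(B(21*(-6)) + H) = 1/(175 + 7636/2545) = 1/(453011/2545) = 2545/453011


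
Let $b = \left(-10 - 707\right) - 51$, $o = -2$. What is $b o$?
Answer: $1536$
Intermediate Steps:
$b = -768$ ($b = \left(-10 - 707\right) - 51 = -717 - 51 = -768$)
$b o = \left(-768\right) \left(-2\right) = 1536$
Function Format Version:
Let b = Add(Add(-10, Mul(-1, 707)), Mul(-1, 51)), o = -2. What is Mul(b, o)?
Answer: 1536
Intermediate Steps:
b = -768 (b = Add(Add(-10, -707), -51) = Add(-717, -51) = -768)
Mul(b, o) = Mul(-768, -2) = 1536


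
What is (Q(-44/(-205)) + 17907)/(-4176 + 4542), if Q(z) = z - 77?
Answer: 609199/12505 ≈ 48.716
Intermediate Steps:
Q(z) = -77 + z
(Q(-44/(-205)) + 17907)/(-4176 + 4542) = ((-77 - 44/(-205)) + 17907)/(-4176 + 4542) = ((-77 - 44*(-1/205)) + 17907)/366 = ((-77 + 44/205) + 17907)*(1/366) = (-15741/205 + 17907)*(1/366) = (3655194/205)*(1/366) = 609199/12505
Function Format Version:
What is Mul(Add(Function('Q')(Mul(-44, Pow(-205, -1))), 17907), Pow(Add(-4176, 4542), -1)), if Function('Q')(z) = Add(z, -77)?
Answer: Rational(609199, 12505) ≈ 48.716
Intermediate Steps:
Function('Q')(z) = Add(-77, z)
Mul(Add(Function('Q')(Mul(-44, Pow(-205, -1))), 17907), Pow(Add(-4176, 4542), -1)) = Mul(Add(Add(-77, Mul(-44, Pow(-205, -1))), 17907), Pow(Add(-4176, 4542), -1)) = Mul(Add(Add(-77, Mul(-44, Rational(-1, 205))), 17907), Pow(366, -1)) = Mul(Add(Add(-77, Rational(44, 205)), 17907), Rational(1, 366)) = Mul(Add(Rational(-15741, 205), 17907), Rational(1, 366)) = Mul(Rational(3655194, 205), Rational(1, 366)) = Rational(609199, 12505)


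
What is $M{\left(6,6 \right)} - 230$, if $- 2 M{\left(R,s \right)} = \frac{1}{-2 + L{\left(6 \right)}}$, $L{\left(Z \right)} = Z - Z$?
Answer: $- \frac{919}{4} \approx -229.75$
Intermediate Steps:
$L{\left(Z \right)} = 0$
$M{\left(R,s \right)} = \frac{1}{4}$ ($M{\left(R,s \right)} = - \frac{1}{2 \left(-2 + 0\right)} = - \frac{1}{2 \left(-2\right)} = \left(- \frac{1}{2}\right) \left(- \frac{1}{2}\right) = \frac{1}{4}$)
$M{\left(6,6 \right)} - 230 = \frac{1}{4} - 230 = - \frac{919}{4}$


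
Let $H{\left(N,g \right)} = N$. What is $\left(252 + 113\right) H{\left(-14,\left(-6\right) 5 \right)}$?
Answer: $-5110$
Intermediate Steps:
$\left(252 + 113\right) H{\left(-14,\left(-6\right) 5 \right)} = \left(252 + 113\right) \left(-14\right) = 365 \left(-14\right) = -5110$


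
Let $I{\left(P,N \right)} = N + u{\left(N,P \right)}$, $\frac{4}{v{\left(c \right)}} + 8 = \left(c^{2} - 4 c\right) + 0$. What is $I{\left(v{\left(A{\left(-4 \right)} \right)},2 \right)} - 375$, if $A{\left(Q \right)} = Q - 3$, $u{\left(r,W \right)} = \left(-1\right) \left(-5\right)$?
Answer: $-368$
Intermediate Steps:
$u{\left(r,W \right)} = 5$
$A{\left(Q \right)} = -3 + Q$ ($A{\left(Q \right)} = Q - 3 = -3 + Q$)
$v{\left(c \right)} = \frac{4}{-8 + c^{2} - 4 c}$ ($v{\left(c \right)} = \frac{4}{-8 + \left(\left(c^{2} - 4 c\right) + 0\right)} = \frac{4}{-8 + \left(c^{2} - 4 c\right)} = \frac{4}{-8 + c^{2} - 4 c}$)
$I{\left(P,N \right)} = 5 + N$ ($I{\left(P,N \right)} = N + 5 = 5 + N$)
$I{\left(v{\left(A{\left(-4 \right)} \right)},2 \right)} - 375 = \left(5 + 2\right) - 375 = 7 - 375 = -368$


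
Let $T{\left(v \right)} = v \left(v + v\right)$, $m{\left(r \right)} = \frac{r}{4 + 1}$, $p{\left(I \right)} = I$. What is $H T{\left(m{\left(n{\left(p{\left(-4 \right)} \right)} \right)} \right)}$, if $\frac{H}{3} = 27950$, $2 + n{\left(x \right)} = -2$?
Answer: $107328$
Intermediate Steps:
$n{\left(x \right)} = -4$ ($n{\left(x \right)} = -2 - 2 = -4$)
$H = 83850$ ($H = 3 \cdot 27950 = 83850$)
$m{\left(r \right)} = \frac{r}{5}$
$T{\left(v \right)} = 2 v^{2}$ ($T{\left(v \right)} = v 2 v = 2 v^{2}$)
$H T{\left(m{\left(n{\left(p{\left(-4 \right)} \right)} \right)} \right)} = 83850 \cdot 2 \left(\frac{1}{5} \left(-4\right)\right)^{2} = 83850 \cdot 2 \left(- \frac{4}{5}\right)^{2} = 83850 \cdot 2 \cdot \frac{16}{25} = 83850 \cdot \frac{32}{25} = 107328$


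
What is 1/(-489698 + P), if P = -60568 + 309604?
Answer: -1/240662 ≈ -4.1552e-6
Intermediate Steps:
P = 249036
1/(-489698 + P) = 1/(-489698 + 249036) = 1/(-240662) = -1/240662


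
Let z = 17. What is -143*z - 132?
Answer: -2563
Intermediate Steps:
-143*z - 132 = -143*17 - 132 = -2431 - 132 = -2563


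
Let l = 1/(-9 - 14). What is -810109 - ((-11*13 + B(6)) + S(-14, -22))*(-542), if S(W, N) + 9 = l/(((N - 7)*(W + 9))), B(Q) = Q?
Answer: -2965619277/3335 ≈ -8.8924e+5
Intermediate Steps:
l = -1/23 (l = 1/(-23) = -1/23 ≈ -0.043478)
S(W, N) = -9 - 1/(23*(-7 + N)*(9 + W)) (S(W, N) = -9 - 1/((N - 7)*(W + 9))/23 = -9 - 1/((-7 + N)*(9 + W))/23 = -9 - 1/(23*(-7 + N)*(9 + W)))
-810109 - ((-11*13 + B(6)) + S(-14, -22))*(-542) = -810109 - ((-11*13 + 6) + (13040 - 1863*(-22) + 1449*(-14) - 207*(-22)*(-14))/(23*(-63 - 7*(-14) + 9*(-22) - 22*(-14))))*(-542) = -810109 - ((-143 + 6) + (13040 + 40986 - 20286 - 63756)/(23*(-63 + 98 - 198 + 308)))*(-542) = -810109 - (-137 + (1/23)*(-30016)/145)*(-542) = -810109 - (-137 + (1/23)*(1/145)*(-30016))*(-542) = -810109 - (-137 - 30016/3335)*(-542) = -810109 - (-486911)*(-542)/3335 = -810109 - 1*263905762/3335 = -810109 - 263905762/3335 = -2965619277/3335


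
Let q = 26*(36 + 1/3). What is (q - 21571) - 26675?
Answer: -141904/3 ≈ -47301.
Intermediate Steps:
q = 2834/3 (q = 26*(36 + ⅓) = 26*(109/3) = 2834/3 ≈ 944.67)
(q - 21571) - 26675 = (2834/3 - 21571) - 26675 = -61879/3 - 26675 = -141904/3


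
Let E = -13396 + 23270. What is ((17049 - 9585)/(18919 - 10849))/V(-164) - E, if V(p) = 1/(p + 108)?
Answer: -13350194/1345 ≈ -9925.8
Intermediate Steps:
V(p) = 1/(108 + p)
E = 9874
((17049 - 9585)/(18919 - 10849))/V(-164) - E = ((17049 - 9585)/(18919 - 10849))/(1/(108 - 164)) - 1*9874 = (7464/8070)/(1/(-56)) - 9874 = (7464*(1/8070))/(-1/56) - 9874 = (1244/1345)*(-56) - 9874 = -69664/1345 - 9874 = -13350194/1345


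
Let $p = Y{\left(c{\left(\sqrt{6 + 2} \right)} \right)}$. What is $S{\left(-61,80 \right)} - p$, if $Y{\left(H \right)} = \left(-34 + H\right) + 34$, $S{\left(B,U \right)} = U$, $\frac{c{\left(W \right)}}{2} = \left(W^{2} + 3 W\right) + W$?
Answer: $64 - 16 \sqrt{2} \approx 41.373$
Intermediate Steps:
$c{\left(W \right)} = 2 W^{2} + 8 W$ ($c{\left(W \right)} = 2 \left(\left(W^{2} + 3 W\right) + W\right) = 2 \left(W^{2} + 4 W\right) = 2 W^{2} + 8 W$)
$Y{\left(H \right)} = H$
$p = 4 \sqrt{2} \left(4 + 2 \sqrt{2}\right)$ ($p = 2 \sqrt{6 + 2} \left(4 + \sqrt{6 + 2}\right) = 2 \sqrt{8} \left(4 + \sqrt{8}\right) = 2 \cdot 2 \sqrt{2} \left(4 + 2 \sqrt{2}\right) = 4 \sqrt{2} \left(4 + 2 \sqrt{2}\right) \approx 38.627$)
$S{\left(-61,80 \right)} - p = 80 - \left(16 + 16 \sqrt{2}\right) = 64 - 16 \sqrt{2}$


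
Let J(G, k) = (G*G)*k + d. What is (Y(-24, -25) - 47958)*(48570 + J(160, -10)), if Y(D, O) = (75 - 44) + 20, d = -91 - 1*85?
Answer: 9945780642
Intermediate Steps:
d = -176 (d = -91 - 85 = -176)
J(G, k) = -176 + k*G² (J(G, k) = (G*G)*k - 176 = G²*k - 176 = k*G² - 176 = -176 + k*G²)
Y(D, O) = 51 (Y(D, O) = 31 + 20 = 51)
(Y(-24, -25) - 47958)*(48570 + J(160, -10)) = (51 - 47958)*(48570 + (-176 - 10*160²)) = -47907*(48570 + (-176 - 10*25600)) = -47907*(48570 + (-176 - 256000)) = -47907*(48570 - 256176) = -47907*(-207606) = 9945780642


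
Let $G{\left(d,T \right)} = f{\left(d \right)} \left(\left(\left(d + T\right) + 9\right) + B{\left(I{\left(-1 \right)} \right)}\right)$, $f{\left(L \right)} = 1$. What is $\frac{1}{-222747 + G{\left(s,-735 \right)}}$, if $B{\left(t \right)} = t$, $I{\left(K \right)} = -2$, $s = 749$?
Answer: $- \frac{1}{222726} \approx -4.4898 \cdot 10^{-6}$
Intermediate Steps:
$G{\left(d,T \right)} = 7 + T + d$ ($G{\left(d,T \right)} = 1 \left(\left(\left(d + T\right) + 9\right) - 2\right) = 1 \left(\left(\left(T + d\right) + 9\right) - 2\right) = 1 \left(\left(9 + T + d\right) - 2\right) = 1 \left(7 + T + d\right) = 7 + T + d$)
$\frac{1}{-222747 + G{\left(s,-735 \right)}} = \frac{1}{-222747 + \left(7 - 735 + 749\right)} = \frac{1}{-222747 + 21} = \frac{1}{-222726} = - \frac{1}{222726}$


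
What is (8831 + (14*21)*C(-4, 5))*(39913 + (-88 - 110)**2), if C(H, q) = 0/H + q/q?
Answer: 721942625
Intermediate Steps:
C(H, q) = 1 (C(H, q) = 0 + 1 = 1)
(8831 + (14*21)*C(-4, 5))*(39913 + (-88 - 110)**2) = (8831 + (14*21)*1)*(39913 + (-88 - 110)**2) = (8831 + 294*1)*(39913 + (-198)**2) = (8831 + 294)*(39913 + 39204) = 9125*79117 = 721942625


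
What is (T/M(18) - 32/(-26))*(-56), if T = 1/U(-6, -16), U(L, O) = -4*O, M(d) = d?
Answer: -129115/1872 ≈ -68.972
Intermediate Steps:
T = 1/64 (T = 1/(-4*(-16)) = 1/64 ≈ 0.015625)
(T/M(18) - 32/(-26))*(-56) = ((1/64)/18 - 32/(-26))*(-56) = ((1/64)*(1/18) - 32*(-1/26))*(-56) = (1/1152 + 16/13)*(-56) = (18445/14976)*(-56) = -129115/1872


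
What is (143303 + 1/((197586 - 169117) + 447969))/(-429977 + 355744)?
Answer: -68274994715/35367422054 ≈ -1.9304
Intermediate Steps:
(143303 + 1/((197586 - 169117) + 447969))/(-429977 + 355744) = (143303 + 1/(28469 + 447969))/(-74233) = (143303 + 1/476438)*(-1/74233) = (68274994715/476438)*(-1/74233) = -68274994715/35367422054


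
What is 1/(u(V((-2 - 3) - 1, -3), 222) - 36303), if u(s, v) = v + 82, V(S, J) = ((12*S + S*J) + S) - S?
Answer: -1/35999 ≈ -2.7779e-5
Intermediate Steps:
V(S, J) = 12*S + J*S (V(S, J) = ((12*S + J*S) + S) - S = (13*S + J*S) - S = 12*S + J*S)
u(s, v) = 82 + v
1/(u(V((-2 - 3) - 1, -3), 222) - 36303) = 1/((82 + 222) - 36303) = 1/(304 - 36303) = 1/(-35999) = -1/35999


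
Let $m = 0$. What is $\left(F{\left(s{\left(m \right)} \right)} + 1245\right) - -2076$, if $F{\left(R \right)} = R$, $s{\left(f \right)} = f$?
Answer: $3321$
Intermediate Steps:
$\left(F{\left(s{\left(m \right)} \right)} + 1245\right) - -2076 = \left(0 + 1245\right) - -2076 = 1245 + 2076 = 3321$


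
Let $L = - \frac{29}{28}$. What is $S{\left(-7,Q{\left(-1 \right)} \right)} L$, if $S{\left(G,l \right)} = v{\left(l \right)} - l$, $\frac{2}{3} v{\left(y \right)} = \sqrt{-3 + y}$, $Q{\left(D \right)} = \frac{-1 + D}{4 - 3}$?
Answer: $- \frac{29}{14} - \frac{87 i \sqrt{5}}{56} \approx -2.0714 - 3.4739 i$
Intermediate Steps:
$Q{\left(D \right)} = -1 + D$ ($Q{\left(D \right)} = \frac{-1 + D}{1} = \left(-1 + D\right) 1 = -1 + D$)
$L = - \frac{29}{28}$ ($L = \left(-29\right) \frac{1}{28} = - \frac{29}{28} \approx -1.0357$)
$v{\left(y \right)} = \frac{3 \sqrt{-3 + y}}{2}$
$S{\left(G,l \right)} = - l + \frac{3 \sqrt{-3 + l}}{2}$ ($S{\left(G,l \right)} = \frac{3 \sqrt{-3 + l}}{2} - l = - l + \frac{3 \sqrt{-3 + l}}{2}$)
$S{\left(-7,Q{\left(-1 \right)} \right)} L = \left(- (-1 - 1) + \frac{3 \sqrt{-3 - 2}}{2}\right) \left(- \frac{29}{28}\right) = \left(\left(-1\right) \left(-2\right) + \frac{3 \sqrt{-3 - 2}}{2}\right) \left(- \frac{29}{28}\right) = \left(2 + \frac{3 \sqrt{-5}}{2}\right) \left(- \frac{29}{28}\right) = \left(2 + \frac{3 i \sqrt{5}}{2}\right) \left(- \frac{29}{28}\right) = - \frac{29}{14} - \frac{87 i \sqrt{5}}{56}$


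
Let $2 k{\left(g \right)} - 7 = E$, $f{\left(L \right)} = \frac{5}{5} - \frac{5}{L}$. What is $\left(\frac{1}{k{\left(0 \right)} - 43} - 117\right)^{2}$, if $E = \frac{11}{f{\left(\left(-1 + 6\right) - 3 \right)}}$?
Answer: $\frac{918635481}{67081} \approx 13694.0$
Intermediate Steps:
$f{\left(L \right)} = 1 - \frac{5}{L}$ ($f{\left(L \right)} = 5 \cdot \frac{1}{5} - \frac{5}{L} = 1 - \frac{5}{L}$)
$E = - \frac{22}{3}$ ($E = \frac{11}{\frac{1}{\left(-1 + 6\right) - 3} \left(-5 + \left(\left(-1 + 6\right) - 3\right)\right)} = \frac{11}{\frac{1}{5 - 3} \left(-5 + \left(5 - 3\right)\right)} = \frac{11}{\frac{1}{2} \left(-5 + 2\right)} = \frac{11}{\frac{1}{2} \left(-3\right)} = \frac{11}{- \frac{3}{2}} = 11 \left(- \frac{2}{3}\right) = - \frac{22}{3} \approx -7.3333$)
$k{\left(g \right)} = - \frac{1}{6}$ ($k{\left(g \right)} = \frac{7}{2} + \frac{1}{2} \left(- \frac{22}{3}\right) = \frac{7}{2} - \frac{11}{3} = - \frac{1}{6}$)
$\left(\frac{1}{k{\left(0 \right)} - 43} - 117\right)^{2} = \left(\frac{1}{- \frac{1}{6} - 43} - 117\right)^{2} = \left(\frac{1}{- \frac{259}{6}} - 117\right)^{2} = \left(- \frac{6}{259} - 117\right)^{2} = \left(- \frac{30309}{259}\right)^{2} = \frac{918635481}{67081}$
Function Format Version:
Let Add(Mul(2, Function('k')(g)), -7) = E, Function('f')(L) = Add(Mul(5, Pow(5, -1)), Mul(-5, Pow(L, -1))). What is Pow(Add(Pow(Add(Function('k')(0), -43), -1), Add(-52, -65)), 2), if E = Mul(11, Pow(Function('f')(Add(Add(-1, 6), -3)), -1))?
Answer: Rational(918635481, 67081) ≈ 13694.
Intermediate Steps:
Function('f')(L) = Add(1, Mul(-5, Pow(L, -1))) (Function('f')(L) = Add(Mul(5, Rational(1, 5)), Mul(-5, Pow(L, -1))) = Add(1, Mul(-5, Pow(L, -1))))
E = Rational(-22, 3) (E = Mul(11, Pow(Mul(Pow(Add(Add(-1, 6), -3), -1), Add(-5, Add(Add(-1, 6), -3))), -1)) = Mul(11, Pow(Mul(Pow(Add(5, -3), -1), Add(-5, Add(5, -3))), -1)) = Mul(11, Pow(Mul(Pow(2, -1), Add(-5, 2)), -1)) = Mul(11, Pow(Mul(Rational(1, 2), -3), -1)) = Mul(11, Pow(Rational(-3, 2), -1)) = Mul(11, Rational(-2, 3)) = Rational(-22, 3) ≈ -7.3333)
Function('k')(g) = Rational(-1, 6) (Function('k')(g) = Add(Rational(7, 2), Mul(Rational(1, 2), Rational(-22, 3))) = Add(Rational(7, 2), Rational(-11, 3)) = Rational(-1, 6))
Pow(Add(Pow(Add(Function('k')(0), -43), -1), Add(-52, -65)), 2) = Pow(Add(Pow(Add(Rational(-1, 6), -43), -1), Add(-52, -65)), 2) = Pow(Add(Pow(Rational(-259, 6), -1), -117), 2) = Pow(Add(Rational(-6, 259), -117), 2) = Pow(Rational(-30309, 259), 2) = Rational(918635481, 67081)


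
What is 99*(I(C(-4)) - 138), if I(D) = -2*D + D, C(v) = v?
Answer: -13266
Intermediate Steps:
I(D) = -D
99*(I(C(-4)) - 138) = 99*(-1*(-4) - 138) = 99*(4 - 138) = 99*(-134) = -13266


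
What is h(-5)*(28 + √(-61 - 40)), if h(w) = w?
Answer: -140 - 5*I*√101 ≈ -140.0 - 50.249*I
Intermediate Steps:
h(-5)*(28 + √(-61 - 40)) = -5*(28 + √(-61 - 40)) = -5*(28 + √(-101)) = -5*(28 + I*√101) = -140 - 5*I*√101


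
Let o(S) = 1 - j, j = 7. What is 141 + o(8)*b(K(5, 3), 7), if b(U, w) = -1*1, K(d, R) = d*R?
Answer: 147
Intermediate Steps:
K(d, R) = R*d
b(U, w) = -1
o(S) = -6 (o(S) = 1 - 1*7 = 1 - 7 = -6)
141 + o(8)*b(K(5, 3), 7) = 141 - 6*(-1) = 141 + 6 = 147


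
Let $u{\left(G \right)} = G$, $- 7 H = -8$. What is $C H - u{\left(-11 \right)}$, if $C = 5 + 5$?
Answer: $\frac{157}{7} \approx 22.429$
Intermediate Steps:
$H = \frac{8}{7}$ ($H = \left(- \frac{1}{7}\right) \left(-8\right) = \frac{8}{7} \approx 1.1429$)
$C = 10$
$C H - u{\left(-11 \right)} = 10 \cdot \frac{8}{7} - -11 = \frac{80}{7} + 11 = \frac{157}{7}$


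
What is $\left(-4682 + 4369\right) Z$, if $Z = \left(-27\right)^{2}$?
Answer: $-228177$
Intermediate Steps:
$Z = 729$
$\left(-4682 + 4369\right) Z = \left(-4682 + 4369\right) 729 = \left(-313\right) 729 = -228177$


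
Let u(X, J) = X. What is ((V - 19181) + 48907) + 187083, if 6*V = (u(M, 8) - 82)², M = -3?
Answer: 1308079/6 ≈ 2.1801e+5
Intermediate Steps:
V = 7225/6 (V = (-3 - 82)²/6 = (⅙)*(-85)² = (⅙)*7225 = 7225/6 ≈ 1204.2)
((V - 19181) + 48907) + 187083 = ((7225/6 - 19181) + 48907) + 187083 = (-107861/6 + 48907) + 187083 = 185581/6 + 187083 = 1308079/6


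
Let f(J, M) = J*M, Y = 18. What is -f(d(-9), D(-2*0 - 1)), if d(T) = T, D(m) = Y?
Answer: 162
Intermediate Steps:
D(m) = 18
-f(d(-9), D(-2*0 - 1)) = -(-9)*18 = -1*(-162) = 162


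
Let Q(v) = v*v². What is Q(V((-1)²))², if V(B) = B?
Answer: 1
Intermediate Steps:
Q(v) = v³
Q(V((-1)²))² = (((-1)²)³)² = (1³)² = 1² = 1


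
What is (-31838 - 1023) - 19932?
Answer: -52793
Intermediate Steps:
(-31838 - 1023) - 19932 = -32861 - 19932 = -52793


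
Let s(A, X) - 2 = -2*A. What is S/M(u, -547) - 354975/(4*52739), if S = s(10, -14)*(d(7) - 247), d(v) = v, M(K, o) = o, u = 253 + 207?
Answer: -1105501245/115392932 ≈ -9.5803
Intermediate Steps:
u = 460
s(A, X) = 2 - 2*A
S = 4320 (S = (2 - 2*10)*(7 - 247) = (2 - 20)*(-240) = -18*(-240) = 4320)
S/M(u, -547) - 354975/(4*52739) = 4320/(-547) - 354975/(4*52739) = 4320*(-1/547) - 354975/210956 = -4320/547 - 354975*1/210956 = -4320/547 - 354975/210956 = -1105501245/115392932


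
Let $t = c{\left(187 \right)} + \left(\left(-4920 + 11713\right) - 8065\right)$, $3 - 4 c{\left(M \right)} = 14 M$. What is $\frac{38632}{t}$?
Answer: $- \frac{154528}{7703} \approx -20.061$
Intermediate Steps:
$c{\left(M \right)} = \frac{3}{4} - \frac{7 M}{2}$ ($c{\left(M \right)} = \frac{3}{4} - \frac{14 M}{4} = \frac{3}{4} - \frac{7 M}{2}$)
$t = - \frac{7703}{4}$ ($t = \left(\frac{3}{4} - \frac{1309}{2}\right) + \left(\left(-4920 + 11713\right) - 8065\right) = \left(\frac{3}{4} - \frac{1309}{2}\right) + \left(6793 - 8065\right) = - \frac{2615}{4} - 1272 = - \frac{7703}{4} \approx -1925.8$)
$\frac{38632}{t} = \frac{38632}{- \frac{7703}{4}} = 38632 \left(- \frac{4}{7703}\right) = - \frac{154528}{7703}$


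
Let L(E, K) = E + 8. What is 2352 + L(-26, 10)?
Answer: 2334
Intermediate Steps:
L(E, K) = 8 + E
2352 + L(-26, 10) = 2352 + (8 - 26) = 2352 - 18 = 2334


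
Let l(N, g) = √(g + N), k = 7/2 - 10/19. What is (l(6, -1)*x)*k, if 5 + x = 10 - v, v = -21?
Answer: 1469*√5/19 ≈ 172.88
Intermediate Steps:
k = 113/38 (k = 7*(½) - 10*1/19 = 7/2 - 10/19 = 113/38 ≈ 2.9737)
l(N, g) = √(N + g)
x = 26 (x = -5 + (10 - 1*(-21)) = -5 + (10 + 21) = -5 + 31 = 26)
(l(6, -1)*x)*k = (√(6 - 1)*26)*(113/38) = (√5*26)*(113/38) = (26*√5)*(113/38) = 1469*√5/19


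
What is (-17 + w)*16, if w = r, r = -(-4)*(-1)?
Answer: -336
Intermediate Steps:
r = -4 (r = -1*4 = -4)
w = -4
(-17 + w)*16 = (-17 - 4)*16 = -21*16 = -336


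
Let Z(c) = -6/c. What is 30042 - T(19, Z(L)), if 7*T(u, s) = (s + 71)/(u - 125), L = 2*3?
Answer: 1592231/53 ≈ 30042.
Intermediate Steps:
L = 6
T(u, s) = (71 + s)/(7*(-125 + u)) (T(u, s) = ((s + 71)/(u - 125))/7 = ((71 + s)/(-125 + u))/7 = (71 + s)/(7*(-125 + u)))
30042 - T(19, Z(L)) = 30042 - (71 - 6/6)/(7*(-125 + 19)) = 30042 - (71 - 6*⅙)/(7*(-106)) = 30042 - (-1)*(71 - 1)/(7*106) = 30042 - (-1)*70/(7*106) = 30042 - 1*(-5/53) = 30042 + 5/53 = 1592231/53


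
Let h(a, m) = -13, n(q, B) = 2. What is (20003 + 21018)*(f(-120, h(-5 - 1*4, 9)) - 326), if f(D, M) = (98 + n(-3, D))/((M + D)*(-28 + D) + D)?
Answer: -65405564261/4891 ≈ -1.3373e+7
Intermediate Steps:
f(D, M) = 100/(D + (-28 + D)*(D + M)) (f(D, M) = (98 + 2)/((M + D)*(-28 + D) + D) = 100/((D + M)*(-28 + D) + D) = 100/((-28 + D)*(D + M) + D) = 100/(D + (-28 + D)*(D + M)))
(20003 + 21018)*(f(-120, h(-5 - 1*4, 9)) - 326) = (20003 + 21018)*(100/((-120)**2 - 28*(-13) - 27*(-120) - 120*(-13)) - 326) = 41021*(100/(14400 + 364 + 3240 + 1560) - 326) = 41021*(100/19564 - 326) = 41021*(100*(1/19564) - 326) = 41021*(25/4891 - 326) = 41021*(-1594441/4891) = -65405564261/4891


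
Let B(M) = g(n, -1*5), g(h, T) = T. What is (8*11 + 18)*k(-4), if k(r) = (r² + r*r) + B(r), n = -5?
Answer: 2862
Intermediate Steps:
B(M) = -5 (B(M) = -1*5 = -5)
k(r) = -5 + 2*r² (k(r) = (r² + r*r) - 5 = (r² + r²) - 5 = 2*r² - 5 = -5 + 2*r²)
(8*11 + 18)*k(-4) = (8*11 + 18)*(-5 + 2*(-4)²) = (88 + 18)*(-5 + 2*16) = 106*(-5 + 32) = 106*27 = 2862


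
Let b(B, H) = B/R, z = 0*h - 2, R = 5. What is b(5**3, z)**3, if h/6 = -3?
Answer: 15625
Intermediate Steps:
h = -18 (h = 6*(-3) = -18)
z = -2 (z = 0*(-18) - 2 = 0 - 2 = -2)
b(B, H) = B/5
b(5**3, z)**3 = ((1/5)*5**3)**3 = ((1/5)*125)**3 = 25**3 = 15625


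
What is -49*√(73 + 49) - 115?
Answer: -115 - 49*√122 ≈ -656.22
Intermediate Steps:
-49*√(73 + 49) - 115 = -49*√122 - 115 = -115 - 49*√122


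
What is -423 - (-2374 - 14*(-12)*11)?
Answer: 103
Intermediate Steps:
-423 - (-2374 - 14*(-12)*11) = -423 - (-2374 - (-168)*11) = -423 - (-2374 - 1*(-1848)) = -423 - (-2374 + 1848) = -423 - 1*(-526) = -423 + 526 = 103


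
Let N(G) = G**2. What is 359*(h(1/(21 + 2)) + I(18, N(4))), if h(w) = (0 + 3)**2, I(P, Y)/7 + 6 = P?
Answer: 33387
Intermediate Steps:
I(P, Y) = -42 + 7*P
h(w) = 9 (h(w) = 3**2 = 9)
359*(h(1/(21 + 2)) + I(18, N(4))) = 359*(9 + (-42 + 7*18)) = 359*(9 + (-42 + 126)) = 359*(9 + 84) = 359*93 = 33387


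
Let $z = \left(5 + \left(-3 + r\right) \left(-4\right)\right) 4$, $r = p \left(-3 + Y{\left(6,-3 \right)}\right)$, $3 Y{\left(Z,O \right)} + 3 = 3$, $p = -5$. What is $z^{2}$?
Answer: $29584$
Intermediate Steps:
$Y{\left(Z,O \right)} = 0$ ($Y{\left(Z,O \right)} = -1 + \frac{1}{3} \cdot 3 = -1 + 1 = 0$)
$r = 15$ ($r = - 5 \left(-3 + 0\right) = \left(-5\right) \left(-3\right) = 15$)
$z = -172$ ($z = \left(5 + \left(-3 + 15\right) \left(-4\right)\right) 4 = \left(5 + 12 \left(-4\right)\right) 4 = \left(5 - 48\right) 4 = \left(-43\right) 4 = -172$)
$z^{2} = \left(-172\right)^{2} = 29584$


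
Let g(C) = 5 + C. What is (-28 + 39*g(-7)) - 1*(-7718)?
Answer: 7612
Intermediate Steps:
(-28 + 39*g(-7)) - 1*(-7718) = (-28 + 39*(5 - 7)) - 1*(-7718) = (-28 + 39*(-2)) + 7718 = (-28 - 78) + 7718 = -106 + 7718 = 7612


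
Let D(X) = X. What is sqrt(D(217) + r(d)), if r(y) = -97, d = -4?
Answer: 2*sqrt(30) ≈ 10.954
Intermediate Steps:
sqrt(D(217) + r(d)) = sqrt(217 - 97) = sqrt(120) = 2*sqrt(30)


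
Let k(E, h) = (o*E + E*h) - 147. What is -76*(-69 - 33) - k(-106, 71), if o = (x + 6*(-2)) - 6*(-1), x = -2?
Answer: 14577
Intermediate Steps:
o = -8 (o = (-2 + 6*(-2)) - 6*(-1) = (-2 - 12) - 1*(-6) = -14 + 6 = -8)
k(E, h) = -147 - 8*E + E*h (k(E, h) = (-8*E + E*h) - 147 = -147 - 8*E + E*h)
-76*(-69 - 33) - k(-106, 71) = -76*(-69 - 33) - (-147 - 8*(-106) - 106*71) = -76*(-102) - (-147 + 848 - 7526) = 7752 - 1*(-6825) = 7752 + 6825 = 14577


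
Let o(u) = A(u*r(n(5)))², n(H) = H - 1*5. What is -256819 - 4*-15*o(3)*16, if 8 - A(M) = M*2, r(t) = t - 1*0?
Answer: -195379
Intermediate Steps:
n(H) = -5 + H (n(H) = H - 5 = -5 + H)
r(t) = t (r(t) = t + 0 = t)
A(M) = 8 - 2*M (A(M) = 8 - M*2 = 8 - 2*M)
o(u) = 64 (o(u) = (8 - 2*u*(-5 + 5))² = (8 - 2*u*0)² = (8 - 2*0)² = (8 + 0)² = 8² = 64)
-256819 - 4*-15*o(3)*16 = -256819 - 4*-15*64*16 = -256819 - 4*(-960*16) = -256819 - 4*(-15360) = -256819 - 1*(-61440) = -256819 + 61440 = -195379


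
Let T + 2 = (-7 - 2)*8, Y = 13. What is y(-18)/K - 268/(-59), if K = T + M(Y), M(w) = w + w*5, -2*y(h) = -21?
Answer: 3383/472 ≈ 7.1674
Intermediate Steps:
y(h) = 21/2 (y(h) = -½*(-21) = 21/2)
M(w) = 6*w (M(w) = w + 5*w = 6*w)
T = -74 (T = -2 + (-7 - 2)*8 = -2 - 9*8 = -2 - 72 = -74)
K = 4 (K = -74 + 6*13 = -74 + 78 = 4)
y(-18)/K - 268/(-59) = (21/2)/4 - 268/(-59) = (21/2)*(¼) - 268*(-1/59) = 21/8 + 268/59 = 3383/472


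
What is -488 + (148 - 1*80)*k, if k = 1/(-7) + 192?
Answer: 87908/7 ≈ 12558.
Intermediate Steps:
k = 1343/7 (k = -⅐ + 192 = 1343/7 ≈ 191.86)
-488 + (148 - 1*80)*k = -488 + (148 - 1*80)*(1343/7) = -488 + (148 - 80)*(1343/7) = -488 + 68*(1343/7) = -488 + 91324/7 = 87908/7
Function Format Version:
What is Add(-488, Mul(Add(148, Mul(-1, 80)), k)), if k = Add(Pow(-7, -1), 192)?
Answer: Rational(87908, 7) ≈ 12558.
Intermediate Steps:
k = Rational(1343, 7) (k = Add(Rational(-1, 7), 192) = Rational(1343, 7) ≈ 191.86)
Add(-488, Mul(Add(148, Mul(-1, 80)), k)) = Add(-488, Mul(Add(148, Mul(-1, 80)), Rational(1343, 7))) = Add(-488, Mul(Add(148, -80), Rational(1343, 7))) = Add(-488, Mul(68, Rational(1343, 7))) = Add(-488, Rational(91324, 7)) = Rational(87908, 7)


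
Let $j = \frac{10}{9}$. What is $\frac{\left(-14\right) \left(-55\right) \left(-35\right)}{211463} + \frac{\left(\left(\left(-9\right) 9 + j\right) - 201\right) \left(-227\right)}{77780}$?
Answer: $\frac{3660134726}{5286726045} \approx 0.69233$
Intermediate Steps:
$j = \frac{10}{9}$ ($j = 10 \cdot \frac{1}{9} = \frac{10}{9} \approx 1.1111$)
$\frac{\left(-14\right) \left(-55\right) \left(-35\right)}{211463} + \frac{\left(\left(\left(-9\right) 9 + j\right) - 201\right) \left(-227\right)}{77780} = \frac{\left(-14\right) \left(-55\right) \left(-35\right)}{211463} + \frac{\left(\left(\left(-9\right) 9 + \frac{10}{9}\right) - 201\right) \left(-227\right)}{77780} = 770 \left(-35\right) \frac{1}{211463} + \left(\left(-81 + \frac{10}{9}\right) - 201\right) \left(-227\right) \frac{1}{77780} = \left(-26950\right) \frac{1}{211463} + \left(- \frac{719}{9} - 201\right) \left(-227\right) \frac{1}{77780} = - \frac{3850}{30209} + \left(- \frac{2528}{9}\right) \left(-227\right) \frac{1}{77780} = - \frac{3850}{30209} + \frac{573856}{9} \cdot \frac{1}{77780} = - \frac{3850}{30209} + \frac{143464}{175005} = \frac{3660134726}{5286726045}$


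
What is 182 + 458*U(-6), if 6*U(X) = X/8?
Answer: 499/4 ≈ 124.75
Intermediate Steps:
U(X) = X/48 (U(X) = (X/8)/6 = X/48)
182 + 458*U(-6) = 182 + 458*((1/48)*(-6)) = 182 + 458*(-⅛) = 182 - 229/4 = 499/4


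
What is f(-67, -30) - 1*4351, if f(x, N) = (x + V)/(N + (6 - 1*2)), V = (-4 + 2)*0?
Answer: -113059/26 ≈ -4348.4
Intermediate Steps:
V = 0 (V = -2*0 = 0)
f(x, N) = x/(4 + N) (f(x, N) = (x + 0)/(N + (6 - 1*2)) = x/(N + (6 - 2)) = x/(N + 4) = x/(4 + N))
f(-67, -30) - 1*4351 = -67/(4 - 30) - 1*4351 = -67/(-26) - 4351 = -67*(-1/26) - 4351 = 67/26 - 4351 = -113059/26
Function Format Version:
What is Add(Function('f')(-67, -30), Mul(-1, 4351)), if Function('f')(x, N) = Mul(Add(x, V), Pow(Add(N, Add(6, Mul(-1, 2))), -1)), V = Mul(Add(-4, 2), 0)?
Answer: Rational(-113059, 26) ≈ -4348.4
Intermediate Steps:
V = 0 (V = Mul(-2, 0) = 0)
Function('f')(x, N) = Mul(x, Pow(Add(4, N), -1)) (Function('f')(x, N) = Mul(Add(x, 0), Pow(Add(N, Add(6, Mul(-1, 2))), -1)) = Mul(x, Pow(Add(N, Add(6, -2)), -1)) = Mul(x, Pow(Add(N, 4), -1)) = Mul(x, Pow(Add(4, N), -1)))
Add(Function('f')(-67, -30), Mul(-1, 4351)) = Add(Mul(-67, Pow(Add(4, -30), -1)), Mul(-1, 4351)) = Add(Mul(-67, Pow(-26, -1)), -4351) = Add(Mul(-67, Rational(-1, 26)), -4351) = Add(Rational(67, 26), -4351) = Rational(-113059, 26)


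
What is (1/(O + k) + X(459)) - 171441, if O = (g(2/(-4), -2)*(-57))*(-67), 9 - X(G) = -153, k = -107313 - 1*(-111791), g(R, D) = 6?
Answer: -4691674367/27392 ≈ -1.7128e+5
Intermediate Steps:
k = 4478 (k = -107313 + 111791 = 4478)
X(G) = 162 (X(G) = 9 - 1*(-153) = 9 + 153 = 162)
O = 22914 (O = (6*(-57))*(-67) = -342*(-67) = 22914)
(1/(O + k) + X(459)) - 171441 = (1/(22914 + 4478) + 162) - 171441 = (1/27392 + 162) - 171441 = 4437505/27392 - 171441 = -4691674367/27392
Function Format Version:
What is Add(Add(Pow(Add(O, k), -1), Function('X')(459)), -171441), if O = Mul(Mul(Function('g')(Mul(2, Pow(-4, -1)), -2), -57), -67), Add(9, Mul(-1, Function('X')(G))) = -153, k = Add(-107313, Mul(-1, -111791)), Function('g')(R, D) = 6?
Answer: Rational(-4691674367, 27392) ≈ -1.7128e+5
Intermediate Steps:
k = 4478 (k = Add(-107313, 111791) = 4478)
Function('X')(G) = 162 (Function('X')(G) = Add(9, Mul(-1, -153)) = Add(9, 153) = 162)
O = 22914 (O = Mul(Mul(6, -57), -67) = Mul(-342, -67) = 22914)
Add(Add(Pow(Add(O, k), -1), Function('X')(459)), -171441) = Add(Add(Pow(Add(22914, 4478), -1), 162), -171441) = Add(Add(Pow(27392, -1), 162), -171441) = Add(Add(Rational(1, 27392), 162), -171441) = Add(Rational(4437505, 27392), -171441) = Rational(-4691674367, 27392)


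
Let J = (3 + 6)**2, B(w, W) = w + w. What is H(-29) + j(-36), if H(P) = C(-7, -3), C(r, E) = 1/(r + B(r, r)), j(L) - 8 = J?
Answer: 1868/21 ≈ 88.952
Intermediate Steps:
B(w, W) = 2*w
J = 81 (J = 9**2 = 81)
j(L) = 89 (j(L) = 8 + 81 = 89)
C(r, E) = 1/(3*r) (C(r, E) = 1/(r + 2*r) = 1/(3*r))
H(P) = -1/21 (H(P) = (1/3)/(-7) = (1/3)*(-1/7) = -1/21)
H(-29) + j(-36) = -1/21 + 89 = 1868/21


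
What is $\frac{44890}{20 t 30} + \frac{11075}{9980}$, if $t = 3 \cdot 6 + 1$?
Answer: $\frac{1435643}{284430} \approx 5.0474$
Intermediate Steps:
$t = 19$ ($t = 18 + 1 = 19$)
$\frac{44890}{20 t 30} + \frac{11075}{9980} = \frac{44890}{20 \cdot 19 \cdot 30} + \frac{11075}{9980} = \frac{44890}{380 \cdot 30} + 11075 \cdot \frac{1}{9980} = \frac{44890}{11400} + \frac{2215}{1996} = 44890 \cdot \frac{1}{11400} + \frac{2215}{1996} = \frac{4489}{1140} + \frac{2215}{1996} = \frac{1435643}{284430}$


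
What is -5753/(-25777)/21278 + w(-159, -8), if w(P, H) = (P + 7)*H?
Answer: 666955341049/548483006 ≈ 1216.0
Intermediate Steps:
w(P, H) = H*(7 + P) (w(P, H) = (7 + P)*H = H*(7 + P))
-5753/(-25777)/21278 + w(-159, -8) = -5753/(-25777)/21278 - 8*(7 - 159) = -5753*(-1/25777)*(1/21278) - 8*(-152) = (5753/25777)*(1/21278) + 1216 = 5753/548483006 + 1216 = 666955341049/548483006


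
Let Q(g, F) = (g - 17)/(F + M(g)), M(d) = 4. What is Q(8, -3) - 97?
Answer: -106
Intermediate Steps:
Q(g, F) = (-17 + g)/(4 + F) (Q(g, F) = (g - 17)/(F + 4) = (-17 + g)/(4 + F))
Q(8, -3) - 97 = (-17 + 8)/(4 - 3) - 97 = -9/1 - 97 = 1*(-9) - 97 = -9 - 97 = -106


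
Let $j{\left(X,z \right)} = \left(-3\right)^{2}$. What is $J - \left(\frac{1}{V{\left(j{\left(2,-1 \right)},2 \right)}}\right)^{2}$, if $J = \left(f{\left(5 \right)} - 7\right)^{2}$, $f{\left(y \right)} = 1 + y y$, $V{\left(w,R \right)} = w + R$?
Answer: $\frac{43680}{121} \approx 360.99$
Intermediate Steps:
$j{\left(X,z \right)} = 9$
$V{\left(w,R \right)} = R + w$
$f{\left(y \right)} = 1 + y^{2}$
$J = 361$ ($J = \left(\left(1 + 5^{2}\right) - 7\right)^{2} = \left(\left(1 + 25\right) - 7\right)^{2} = \left(26 - 7\right)^{2} = 19^{2} = 361$)
$J - \left(\frac{1}{V{\left(j{\left(2,-1 \right)},2 \right)}}\right)^{2} = 361 - \left(\frac{1}{2 + 9}\right)^{2} = 361 - \left(\frac{1}{11}\right)^{2} = 361 - \frac{1}{121} = \frac{43680}{121}$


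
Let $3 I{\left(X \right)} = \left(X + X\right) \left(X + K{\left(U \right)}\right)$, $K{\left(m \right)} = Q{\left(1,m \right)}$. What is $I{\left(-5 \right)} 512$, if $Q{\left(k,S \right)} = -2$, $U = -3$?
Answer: $\frac{35840}{3} \approx 11947.0$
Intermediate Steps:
$K{\left(m \right)} = -2$
$I{\left(X \right)} = \frac{2 X \left(-2 + X\right)}{3}$ ($I{\left(X \right)} = \frac{\left(X + X\right) \left(X - 2\right)}{3} = \frac{2 X \left(-2 + X\right)}{3}$)
$I{\left(-5 \right)} 512 = \frac{2}{3} \left(-5\right) \left(-2 - 5\right) 512 = \frac{2}{3} \left(-5\right) \left(-7\right) 512 = \frac{70}{3} \cdot 512 = \frac{35840}{3}$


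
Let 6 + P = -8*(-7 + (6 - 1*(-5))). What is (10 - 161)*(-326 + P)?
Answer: 54964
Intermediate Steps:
P = -38 (P = -6 - 8*(-7 + (6 - 1*(-5))) = -6 - 8*(-7 + (6 + 5)) = -6 - 8*(-7 + 11) = -6 - 8*4 = -6 - 32 = -38)
(10 - 161)*(-326 + P) = (10 - 161)*(-326 - 38) = -151*(-364) = 54964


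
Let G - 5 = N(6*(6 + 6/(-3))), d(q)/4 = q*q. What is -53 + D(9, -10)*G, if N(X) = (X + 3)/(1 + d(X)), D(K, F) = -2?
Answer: -145269/2305 ≈ -63.023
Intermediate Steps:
d(q) = 4*q² (d(q) = 4*(q*q) = 4*q²)
N(X) = (3 + X)/(1 + 4*X²) (N(X) = (X + 3)/(1 + 4*X²) = (3 + X)/(1 + 4*X²))
G = 11552/2305 (G = 5 + (3 + 6*(6 + 6/(-3)))/(1 + 4*(6*(6 + 6/(-3)))²) = 5 + (3 + 6*(6 + 6*(-⅓)))/(1 + 4*(6*(6 + 6*(-⅓)))²) = 5 + (3 + 6*(6 - 2))/(1 + 4*(6*(6 - 2))²) = 5 + (3 + 6*4)/(1 + 4*(6*4)²) = 5 + (3 + 24)/(1 + 4*24²) = 5 + 27/(1 + 4*576) = 5 + 27/(1 + 2304) = 5 + 27/2305 = 11552/2305 ≈ 5.0117)
-53 + D(9, -10)*G = -53 - 2*11552/2305 = -53 - 23104/2305 = -145269/2305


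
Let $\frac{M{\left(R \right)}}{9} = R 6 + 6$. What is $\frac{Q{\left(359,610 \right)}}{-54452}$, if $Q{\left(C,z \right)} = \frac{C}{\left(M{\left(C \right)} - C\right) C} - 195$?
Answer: $\frac{1860397}{519499306} \approx 0.0035811$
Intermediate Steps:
$M{\left(R \right)} = 54 + 54 R$ ($M{\left(R \right)} = 9 \left(R 6 + 6\right) = 9 \left(6 R + 6\right) = 9 \left(6 + 6 R\right) = 54 + 54 R$)
$Q{\left(C,z \right)} = -195 + \frac{1}{54 + 53 C}$ ($Q{\left(C,z \right)} = \frac{C}{\left(\left(54 + 54 C\right) - C\right) C} - 195 = \frac{C}{\left(54 + 53 C\right) C} - 195 = \frac{C}{C \left(54 + 53 C\right)} - 195 = C \frac{1}{C \left(54 + 53 C\right)} - 195 = \frac{1}{54 + 53 C} - 195 = -195 + \frac{1}{54 + 53 C}$)
$\frac{Q{\left(359,610 \right)}}{-54452} = \frac{\frac{1}{54 + 53 \cdot 359} \left(-10529 - 3710265\right)}{-54452} = \frac{-10529 - 3710265}{54 + 19027} \left(- \frac{1}{54452}\right) = \frac{1}{19081} \left(-3720794\right) \left(- \frac{1}{54452}\right) = \left(- \frac{3720794}{19081}\right) \left(- \frac{1}{54452}\right) = \frac{1860397}{519499306}$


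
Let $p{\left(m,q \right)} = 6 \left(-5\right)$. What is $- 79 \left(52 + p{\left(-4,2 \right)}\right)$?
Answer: $-1738$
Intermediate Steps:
$p{\left(m,q \right)} = -30$
$- 79 \left(52 + p{\left(-4,2 \right)}\right) = - 79 \left(52 - 30\right) = \left(-79\right) 22 = -1738$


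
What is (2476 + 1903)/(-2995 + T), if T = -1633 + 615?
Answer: -4379/4013 ≈ -1.0912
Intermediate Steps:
T = -1018
(2476 + 1903)/(-2995 + T) = (2476 + 1903)/(-2995 - 1018) = 4379/(-4013) = 4379*(-1/4013) = -4379/4013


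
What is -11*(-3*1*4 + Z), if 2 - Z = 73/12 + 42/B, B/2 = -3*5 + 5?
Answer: 9229/60 ≈ 153.82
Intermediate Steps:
B = -20 (B = 2*(-3*5 + 5) = 2*(-15 + 5) = 2*(-10) = -20)
Z = -119/60 (Z = 2 - (73/12 + 42/(-20)) = 2 - (73*(1/12) + 42*(-1/20)) = 2 - (73/12 - 21/10) = 2 - 1*239/60 = 2 - 239/60 = -119/60 ≈ -1.9833)
-11*(-3*1*4 + Z) = -11*(-3*1*4 - 119/60) = -11*(-3*4 - 119/60) = -11*(-12 - 119/60) = -11*(-839/60) = 9229/60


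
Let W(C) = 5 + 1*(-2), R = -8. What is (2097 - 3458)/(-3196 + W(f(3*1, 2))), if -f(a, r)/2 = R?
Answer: 1361/3193 ≈ 0.42624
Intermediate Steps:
f(a, r) = 16 (f(a, r) = -2*(-8) = 16)
W(C) = 3 (W(C) = 5 - 2 = 3)
(2097 - 3458)/(-3196 + W(f(3*1, 2))) = (2097 - 3458)/(-3196 + 3) = -1361/(-3193) = -1361*(-1/3193) = 1361/3193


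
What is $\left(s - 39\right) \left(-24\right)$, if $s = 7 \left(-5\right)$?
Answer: $1776$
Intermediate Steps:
$s = -35$
$\left(s - 39\right) \left(-24\right) = \left(-35 - 39\right) \left(-24\right) = \left(-74\right) \left(-24\right) = 1776$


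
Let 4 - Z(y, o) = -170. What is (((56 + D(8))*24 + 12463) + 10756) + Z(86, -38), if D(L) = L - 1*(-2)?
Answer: 24977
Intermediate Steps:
Z(y, o) = 174 (Z(y, o) = 4 - 1*(-170) = 4 + 170 = 174)
D(L) = 2 + L (D(L) = L + 2 = 2 + L)
(((56 + D(8))*24 + 12463) + 10756) + Z(86, -38) = (((56 + (2 + 8))*24 + 12463) + 10756) + 174 = (((56 + 10)*24 + 12463) + 10756) + 174 = ((66*24 + 12463) + 10756) + 174 = ((1584 + 12463) + 10756) + 174 = (14047 + 10756) + 174 = 24803 + 174 = 24977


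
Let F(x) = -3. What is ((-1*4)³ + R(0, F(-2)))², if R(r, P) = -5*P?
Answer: 2401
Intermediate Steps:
((-1*4)³ + R(0, F(-2)))² = ((-1*4)³ - 5*(-3))² = ((-4)³ + 15)² = (-64 + 15)² = (-49)² = 2401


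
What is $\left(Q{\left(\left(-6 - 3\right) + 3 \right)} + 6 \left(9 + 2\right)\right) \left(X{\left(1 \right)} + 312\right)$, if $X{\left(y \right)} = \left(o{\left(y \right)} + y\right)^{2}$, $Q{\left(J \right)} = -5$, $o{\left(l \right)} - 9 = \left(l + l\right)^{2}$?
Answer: $30988$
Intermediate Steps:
$o{\left(l \right)} = 9 + 4 l^{2}$ ($o{\left(l \right)} = 9 + \left(l + l\right)^{2} = 9 + \left(2 l\right)^{2} = 9 + 4 l^{2}$)
$X{\left(y \right)} = \left(9 + y + 4 y^{2}\right)^{2}$ ($X{\left(y \right)} = \left(\left(9 + 4 y^{2}\right) + y\right)^{2} = \left(9 + y + 4 y^{2}\right)^{2}$)
$\left(Q{\left(\left(-6 - 3\right) + 3 \right)} + 6 \left(9 + 2\right)\right) \left(X{\left(1 \right)} + 312\right) = \left(-5 + 6 \left(9 + 2\right)\right) \left(\left(9 + 1 + 4 \cdot 1^{2}\right)^{2} + 312\right) = \left(-5 + 6 \cdot 11\right) \left(\left(9 + 1 + 4 \cdot 1\right)^{2} + 312\right) = \left(-5 + 66\right) \left(\left(9 + 1 + 4\right)^{2} + 312\right) = 61 \left(14^{2} + 312\right) = 61 \left(196 + 312\right) = 61 \cdot 508 = 30988$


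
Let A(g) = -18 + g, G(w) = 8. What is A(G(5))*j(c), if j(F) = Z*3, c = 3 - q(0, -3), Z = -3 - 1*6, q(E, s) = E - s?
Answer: 270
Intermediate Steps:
Z = -9 (Z = -3 - 6 = -9)
c = 0 (c = 3 - (0 - 1*(-3)) = 3 - (0 + 3) = 3 - 1*3 = 3 - 3 = 0)
j(F) = -27 (j(F) = -9*3 = -27)
A(G(5))*j(c) = (-18 + 8)*(-27) = -10*(-27) = 270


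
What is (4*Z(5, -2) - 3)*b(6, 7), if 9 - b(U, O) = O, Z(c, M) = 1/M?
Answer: -10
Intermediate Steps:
b(U, O) = 9 - O
(4*Z(5, -2) - 3)*b(6, 7) = (4/(-2) - 3)*(9 - 1*7) = (4*(-1/2) - 3)*(9 - 7) = (-2 - 3)*2 = -5*2 = -10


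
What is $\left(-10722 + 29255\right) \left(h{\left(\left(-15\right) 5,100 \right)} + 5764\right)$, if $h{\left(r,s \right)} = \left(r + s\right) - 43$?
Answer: $106490618$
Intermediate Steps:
$h{\left(r,s \right)} = -43 + r + s$
$\left(-10722 + 29255\right) \left(h{\left(\left(-15\right) 5,100 \right)} + 5764\right) = \left(-10722 + 29255\right) \left(\left(-43 - 75 + 100\right) + 5764\right) = 18533 \left(\left(-43 - 75 + 100\right) + 5764\right) = 18533 \left(-18 + 5764\right) = 18533 \cdot 5746 = 106490618$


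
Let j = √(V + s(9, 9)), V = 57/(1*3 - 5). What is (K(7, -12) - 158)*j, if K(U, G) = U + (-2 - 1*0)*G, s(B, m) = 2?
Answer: -127*I*√106/2 ≈ -653.77*I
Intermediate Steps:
K(U, G) = U - 2*G (K(U, G) = U + (-2 + 0)*G = U - 2*G)
V = -57/2 (V = 57/(3 - 5) = 57/(-2) = 57*(-½) = -57/2 ≈ -28.500)
j = I*√106/2 (j = √(-57/2 + 2) = √(-53/2) = I*√106/2 ≈ 5.1478*I)
(K(7, -12) - 158)*j = ((7 - 2*(-12)) - 158)*(I*√106/2) = ((7 + 24) - 158)*(I*√106/2) = (31 - 158)*(I*√106/2) = -127*I*√106/2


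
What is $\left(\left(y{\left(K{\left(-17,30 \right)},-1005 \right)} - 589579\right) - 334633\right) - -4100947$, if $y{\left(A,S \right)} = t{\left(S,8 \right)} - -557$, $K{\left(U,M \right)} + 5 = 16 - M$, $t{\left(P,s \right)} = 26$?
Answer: $3177318$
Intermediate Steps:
$K{\left(U,M \right)} = 11 - M$ ($K{\left(U,M \right)} = -5 - \left(-16 + M\right) = 11 - M$)
$y{\left(A,S \right)} = 583$ ($y{\left(A,S \right)} = 26 - -557 = 26 + 557 = 583$)
$\left(\left(y{\left(K{\left(-17,30 \right)},-1005 \right)} - 589579\right) - 334633\right) - -4100947 = \left(\left(583 - 589579\right) - 334633\right) - -4100947 = \left(\left(583 + \left(-838027 + 248448\right)\right) - 334633\right) + 4100947 = \left(\left(583 - 589579\right) - 334633\right) + 4100947 = \left(-588996 - 334633\right) + 4100947 = -923629 + 4100947 = 3177318$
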